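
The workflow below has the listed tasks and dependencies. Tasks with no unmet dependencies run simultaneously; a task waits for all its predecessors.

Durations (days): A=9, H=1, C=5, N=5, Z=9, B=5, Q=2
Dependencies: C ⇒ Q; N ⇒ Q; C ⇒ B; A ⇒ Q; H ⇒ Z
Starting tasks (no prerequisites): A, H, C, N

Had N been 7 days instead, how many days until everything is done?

Critical path before the change: A→Q = 9+2 = 11 giving 11 days.
The longest path through N is only 7 days, so N has float 4.
No other chain overtakes it, so the finish is 11 days.

11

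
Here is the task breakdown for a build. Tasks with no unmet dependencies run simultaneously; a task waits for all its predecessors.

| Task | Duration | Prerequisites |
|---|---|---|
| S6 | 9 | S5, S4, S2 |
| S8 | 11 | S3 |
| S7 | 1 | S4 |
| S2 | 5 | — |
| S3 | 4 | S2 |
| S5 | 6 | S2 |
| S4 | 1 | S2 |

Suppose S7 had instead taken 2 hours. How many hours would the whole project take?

As given, the longest chain is S2→S3→S8 = 5+4+11 = 20, so the finish is 20 hours.
S7 is off the critical path — its longest chain is 7 hours, giving 13 of slack.
That remains the longest chain; total 20 hours.

20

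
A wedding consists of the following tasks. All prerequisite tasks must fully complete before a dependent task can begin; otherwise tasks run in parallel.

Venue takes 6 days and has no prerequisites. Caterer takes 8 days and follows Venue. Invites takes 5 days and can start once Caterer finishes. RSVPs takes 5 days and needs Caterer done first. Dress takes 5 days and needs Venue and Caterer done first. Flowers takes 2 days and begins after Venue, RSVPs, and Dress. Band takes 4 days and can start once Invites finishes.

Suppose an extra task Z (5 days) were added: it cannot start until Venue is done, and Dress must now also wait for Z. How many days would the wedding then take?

Originally the wedding takes 23 days.
With Z inserted, Dress now waits for max(Venue, Caterer, Z).
New critical path: Venue→Caterer→Invites→Band = 6+8+5+4 = 23 ⇒ 23 days.

23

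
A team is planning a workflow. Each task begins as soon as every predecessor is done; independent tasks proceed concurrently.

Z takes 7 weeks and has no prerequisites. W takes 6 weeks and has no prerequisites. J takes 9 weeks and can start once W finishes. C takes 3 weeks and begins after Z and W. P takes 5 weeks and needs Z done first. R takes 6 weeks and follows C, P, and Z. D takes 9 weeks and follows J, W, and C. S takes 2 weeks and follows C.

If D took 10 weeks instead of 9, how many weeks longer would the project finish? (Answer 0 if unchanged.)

The binding path is W→J→D = 6+9+9 = 24; finish at 24 weeks.
D is on the critical path; changing it to 10 makes that path 25 weeks.
That remains the longest chain; total 25 weeks.
Change in finish: 25 − 24 = +1 weeks.

1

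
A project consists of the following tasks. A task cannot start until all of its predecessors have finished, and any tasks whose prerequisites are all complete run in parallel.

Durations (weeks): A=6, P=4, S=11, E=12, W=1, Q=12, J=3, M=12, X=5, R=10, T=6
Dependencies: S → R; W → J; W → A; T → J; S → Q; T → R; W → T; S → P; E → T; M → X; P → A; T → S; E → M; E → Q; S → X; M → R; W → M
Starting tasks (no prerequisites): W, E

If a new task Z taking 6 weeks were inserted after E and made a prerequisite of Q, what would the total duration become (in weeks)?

41

Originally the schedule takes 41 weeks.
With Z inserted, Q now waits for max(E, S, Z).
New critical path: E→T→S→Q = 12+6+11+12 = 41 ⇒ 41 weeks.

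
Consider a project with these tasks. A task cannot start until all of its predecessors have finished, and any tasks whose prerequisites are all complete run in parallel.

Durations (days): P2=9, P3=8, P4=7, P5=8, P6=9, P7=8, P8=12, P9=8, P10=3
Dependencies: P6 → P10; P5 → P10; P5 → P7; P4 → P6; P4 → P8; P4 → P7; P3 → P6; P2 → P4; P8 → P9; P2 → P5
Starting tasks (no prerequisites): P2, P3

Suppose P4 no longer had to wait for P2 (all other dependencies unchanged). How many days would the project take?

27

Before: longest chain P2→P4→P8→P9 = 9+7+12+8 = 36, finish 36.
Without P2→P4, P4's earliest start moves from 9 to 0.
The longest chain is now P4→P8→P9 = 7+12+8 = 27, so the project takes 27 days.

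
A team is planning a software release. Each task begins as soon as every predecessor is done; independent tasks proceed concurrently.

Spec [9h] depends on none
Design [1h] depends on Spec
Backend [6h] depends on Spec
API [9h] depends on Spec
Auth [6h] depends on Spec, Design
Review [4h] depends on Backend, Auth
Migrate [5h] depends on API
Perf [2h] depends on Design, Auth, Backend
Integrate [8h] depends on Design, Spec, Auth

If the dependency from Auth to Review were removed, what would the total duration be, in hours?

With the dependency in place, Spec→Design→Auth→Integrate = 9+1+6+8 = 24 sets the finish at 24 hours.
Without Auth→Review, Review's earliest start moves from 16 to 15.
After: Spec→Design→Auth→Integrate = 9+1+6+8 = 24 → 24 hours.

24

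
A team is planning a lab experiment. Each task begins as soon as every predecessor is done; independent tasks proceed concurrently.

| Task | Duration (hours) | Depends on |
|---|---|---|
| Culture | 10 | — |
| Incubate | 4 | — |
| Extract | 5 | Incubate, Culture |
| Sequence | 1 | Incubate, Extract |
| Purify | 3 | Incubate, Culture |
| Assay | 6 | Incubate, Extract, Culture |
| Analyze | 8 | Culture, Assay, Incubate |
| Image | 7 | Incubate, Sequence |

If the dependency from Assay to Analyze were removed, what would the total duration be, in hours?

Before: longest chain Culture→Extract→Assay→Analyze = 10+5+6+8 = 29, finish 29.
Without Assay→Analyze, Analyze's earliest start moves from 21 to 10.
After: Culture→Extract→Sequence→Image = 10+5+1+7 = 23 → 23 hours.

23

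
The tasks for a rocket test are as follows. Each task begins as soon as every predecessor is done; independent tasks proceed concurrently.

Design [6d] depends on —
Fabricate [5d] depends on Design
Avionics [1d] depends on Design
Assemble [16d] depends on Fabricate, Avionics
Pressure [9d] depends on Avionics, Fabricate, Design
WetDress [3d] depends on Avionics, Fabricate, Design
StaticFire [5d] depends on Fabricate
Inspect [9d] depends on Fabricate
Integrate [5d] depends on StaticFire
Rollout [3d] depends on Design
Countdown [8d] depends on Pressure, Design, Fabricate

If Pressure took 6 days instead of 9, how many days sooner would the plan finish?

Actual critical path: Design→Fabricate→Pressure→Countdown = 6+5+9+8 = 28 ⇒ 28 days.
Pressure is on the critical path; changing it to 6 makes that path 25 days.
Now Design→Fabricate→Assemble = 6+5+16 = 27 is longest, so the finish becomes 27 days.
Change in finish: 27 − 28 = -1 days.

1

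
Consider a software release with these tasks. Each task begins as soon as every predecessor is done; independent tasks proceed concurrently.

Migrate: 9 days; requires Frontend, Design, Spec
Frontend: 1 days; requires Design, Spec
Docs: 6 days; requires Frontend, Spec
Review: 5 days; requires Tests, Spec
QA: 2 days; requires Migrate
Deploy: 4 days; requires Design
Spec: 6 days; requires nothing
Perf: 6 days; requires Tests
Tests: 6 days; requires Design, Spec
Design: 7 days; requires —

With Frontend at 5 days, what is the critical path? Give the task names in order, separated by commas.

Design, Frontend, Migrate, QA

Baseline: Design→Frontend→Migrate→QA = 7+1+9+2 = 19 → 19 days.
Frontend is on the critical path; changing it to 5 makes that path 23 days.
The critical path is still Design→Frontend→Migrate→QA; finish is now 23 days.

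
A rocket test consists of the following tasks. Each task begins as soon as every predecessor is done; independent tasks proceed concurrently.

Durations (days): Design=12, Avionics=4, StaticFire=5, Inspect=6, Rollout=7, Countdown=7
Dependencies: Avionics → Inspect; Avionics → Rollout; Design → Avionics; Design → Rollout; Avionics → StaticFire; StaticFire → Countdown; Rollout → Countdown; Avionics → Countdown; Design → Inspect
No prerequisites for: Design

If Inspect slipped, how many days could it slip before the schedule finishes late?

Critical path: Design→Avionics→Rollout→Countdown = 12+4+7+7 = 30, so the finish is 30 days.
Inspect finishes as early as 22 and must finish by 30.
So Inspect can slip 30 − 22 = 8 days.

8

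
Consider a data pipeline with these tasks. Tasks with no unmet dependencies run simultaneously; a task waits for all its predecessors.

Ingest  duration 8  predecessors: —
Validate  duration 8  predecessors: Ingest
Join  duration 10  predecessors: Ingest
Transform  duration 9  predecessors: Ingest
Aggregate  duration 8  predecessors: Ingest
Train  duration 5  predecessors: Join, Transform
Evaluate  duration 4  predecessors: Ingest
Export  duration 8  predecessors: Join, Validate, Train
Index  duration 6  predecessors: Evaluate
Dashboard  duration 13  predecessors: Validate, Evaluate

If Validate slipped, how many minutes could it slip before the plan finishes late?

2

Critical path: Ingest→Join→Train→Export = 8+10+5+8 = 31, so the finish is 31 minutes.
Validate finishes as early as 16 and must finish by 18.
Slack of Validate = 10 − 8 = 2 minutes.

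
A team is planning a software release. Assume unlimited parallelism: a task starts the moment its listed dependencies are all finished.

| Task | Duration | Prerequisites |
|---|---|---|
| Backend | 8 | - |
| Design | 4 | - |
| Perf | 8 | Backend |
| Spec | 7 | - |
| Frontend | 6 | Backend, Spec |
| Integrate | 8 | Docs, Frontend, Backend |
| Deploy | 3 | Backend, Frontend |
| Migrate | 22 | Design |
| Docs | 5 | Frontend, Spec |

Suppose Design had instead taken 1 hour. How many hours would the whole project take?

The binding path is Backend→Frontend→Docs→Integrate = 8+6+5+8 = 27; finish at 27 hours.
Design has 1 hour of float (longest path through it is 26).
No other chain overtakes it, so the finish is 27 hours.

27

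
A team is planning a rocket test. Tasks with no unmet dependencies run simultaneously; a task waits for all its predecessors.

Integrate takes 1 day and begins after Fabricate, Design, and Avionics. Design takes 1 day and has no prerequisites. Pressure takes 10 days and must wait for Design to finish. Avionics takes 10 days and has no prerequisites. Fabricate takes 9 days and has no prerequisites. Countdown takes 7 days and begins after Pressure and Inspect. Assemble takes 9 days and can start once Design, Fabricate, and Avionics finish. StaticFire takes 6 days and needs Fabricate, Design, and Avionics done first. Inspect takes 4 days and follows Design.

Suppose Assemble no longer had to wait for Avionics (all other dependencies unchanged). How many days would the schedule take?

Original critical path: Avionics→Assemble = 10+9 = 19 ⇒ 19 days.
Without Avionics→Assemble, Assemble's earliest start moves from 10 to 9.
New critical path: Design→Pressure→Countdown = 1+10+7 = 18 ⇒ 18 days.

18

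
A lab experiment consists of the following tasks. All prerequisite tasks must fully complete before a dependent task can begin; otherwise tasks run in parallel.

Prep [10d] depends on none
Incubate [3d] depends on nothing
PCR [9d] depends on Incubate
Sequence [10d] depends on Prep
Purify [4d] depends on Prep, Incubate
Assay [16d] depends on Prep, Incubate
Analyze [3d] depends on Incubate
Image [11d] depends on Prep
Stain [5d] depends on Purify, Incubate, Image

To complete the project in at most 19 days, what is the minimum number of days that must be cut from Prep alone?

7

Current finish: 26 days; target: 19.
Prep is on every critical path, so each day cut from Prep cuts the finish by one (this holds down to a finish of 19).
Need 26 − 19 = 7 days off Prep → Prep becomes 3 days, finish becomes 19.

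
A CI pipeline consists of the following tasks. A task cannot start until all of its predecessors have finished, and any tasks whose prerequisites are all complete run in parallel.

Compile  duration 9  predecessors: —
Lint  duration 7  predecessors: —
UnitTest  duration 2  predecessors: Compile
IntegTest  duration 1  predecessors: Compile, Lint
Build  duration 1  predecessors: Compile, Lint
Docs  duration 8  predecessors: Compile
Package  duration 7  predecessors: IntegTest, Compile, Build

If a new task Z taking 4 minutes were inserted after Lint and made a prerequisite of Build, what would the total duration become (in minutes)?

Originally the job takes 17 minutes.
With Z inserted, Build now waits for max(Compile, Lint, Z).
New critical path: Lint→Z→Build→Package = 7+4+1+7 = 19 ⇒ 19 minutes.

19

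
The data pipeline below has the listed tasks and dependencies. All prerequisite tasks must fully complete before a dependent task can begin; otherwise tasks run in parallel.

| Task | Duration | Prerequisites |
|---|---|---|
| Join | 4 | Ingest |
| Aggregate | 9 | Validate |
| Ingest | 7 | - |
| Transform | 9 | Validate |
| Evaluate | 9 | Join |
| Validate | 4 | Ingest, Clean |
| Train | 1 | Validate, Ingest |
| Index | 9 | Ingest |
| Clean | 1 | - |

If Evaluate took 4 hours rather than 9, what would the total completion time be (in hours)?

20

The binding path is Ingest→Join→Evaluate = 7+4+9 = 20; finish at 20 hours.
Evaluate lies on that path, so at 4 hours the path becomes 15 hours.
Now Ingest→Validate→Transform = 7+4+9 = 20 is longest, so the finish becomes 20 hours.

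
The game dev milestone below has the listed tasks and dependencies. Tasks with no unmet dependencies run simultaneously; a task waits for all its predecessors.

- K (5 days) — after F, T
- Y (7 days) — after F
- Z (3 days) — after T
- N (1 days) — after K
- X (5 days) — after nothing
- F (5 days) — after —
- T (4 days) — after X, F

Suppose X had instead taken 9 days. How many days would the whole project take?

The binding path is X→T→K→N = 5+4+5+1 = 15; finish at 15 days.
X is on the critical path; changing it to 9 makes that path 19 days.
No other chain overtakes it, so the finish is 19 days.

19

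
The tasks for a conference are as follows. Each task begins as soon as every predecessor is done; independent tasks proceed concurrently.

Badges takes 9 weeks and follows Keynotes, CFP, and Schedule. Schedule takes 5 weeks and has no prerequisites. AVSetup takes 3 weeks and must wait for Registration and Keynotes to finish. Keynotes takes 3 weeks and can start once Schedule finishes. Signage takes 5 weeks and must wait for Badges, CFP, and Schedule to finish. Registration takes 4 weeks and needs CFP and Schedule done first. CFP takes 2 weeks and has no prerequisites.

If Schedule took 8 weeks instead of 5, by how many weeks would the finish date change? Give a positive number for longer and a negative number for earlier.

3

Actual critical path: Schedule→Keynotes→Badges→Signage = 5+3+9+5 = 22 ⇒ 22 weeks.
Since Schedule is critical, the +3 change carries straight to that chain (now 25 weeks).
That remains the longest chain; total 25 weeks.
Change in finish: 25 − 22 = +3 weeks.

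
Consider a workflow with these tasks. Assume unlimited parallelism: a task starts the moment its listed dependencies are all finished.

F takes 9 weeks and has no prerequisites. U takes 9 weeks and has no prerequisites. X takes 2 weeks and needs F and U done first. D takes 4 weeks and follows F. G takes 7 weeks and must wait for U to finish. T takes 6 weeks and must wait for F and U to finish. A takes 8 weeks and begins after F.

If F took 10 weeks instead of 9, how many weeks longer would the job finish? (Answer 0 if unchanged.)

1

Baseline: F→A = 9+8 = 17 → 17 weeks.
F lies on that path, so at 10 weeks the path becomes 18 weeks.
That remains the longest chain; total 18 weeks.
Change in finish: 18 − 17 = +1 weeks.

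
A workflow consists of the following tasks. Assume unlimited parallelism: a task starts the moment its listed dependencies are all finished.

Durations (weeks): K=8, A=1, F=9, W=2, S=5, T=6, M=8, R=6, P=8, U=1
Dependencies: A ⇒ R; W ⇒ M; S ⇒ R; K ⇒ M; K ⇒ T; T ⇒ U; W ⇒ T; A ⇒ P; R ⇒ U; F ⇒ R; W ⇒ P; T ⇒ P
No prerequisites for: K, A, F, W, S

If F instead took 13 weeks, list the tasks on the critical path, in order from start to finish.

K, T, P

The binding path is K→T→P = 8+6+8 = 22; finish at 22 weeks.
F is off the critical path — its longest chain is 16 weeks, giving 6 of slack.
No other chain overtakes it, so the finish is 22 weeks.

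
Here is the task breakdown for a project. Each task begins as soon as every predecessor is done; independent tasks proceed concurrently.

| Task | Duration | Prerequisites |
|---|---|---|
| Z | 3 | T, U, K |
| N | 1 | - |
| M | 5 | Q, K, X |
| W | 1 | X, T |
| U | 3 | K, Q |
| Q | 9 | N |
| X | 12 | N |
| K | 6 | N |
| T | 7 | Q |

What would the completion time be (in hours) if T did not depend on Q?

18

Before: longest chain N→Q→T→Z = 1+9+7+3 = 20, finish 20.
Without Q→T, T's earliest start moves from 10 to 0.
After: N→X→M = 1+12+5 = 18 → 18 hours.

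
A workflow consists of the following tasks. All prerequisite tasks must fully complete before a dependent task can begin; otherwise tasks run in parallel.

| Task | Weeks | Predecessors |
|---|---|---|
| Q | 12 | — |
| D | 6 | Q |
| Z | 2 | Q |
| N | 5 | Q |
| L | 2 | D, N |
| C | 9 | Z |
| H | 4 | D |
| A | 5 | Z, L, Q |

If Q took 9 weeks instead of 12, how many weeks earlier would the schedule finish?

As given, the longest chain is Q→D→L→A = 12+6+2+5 = 25, so the finish is 25 weeks.
Q is on the critical path; changing it to 9 makes that path 22 weeks.
No other chain overtakes it, so the finish is 22 weeks.
Change in finish: 22 − 25 = -3 weeks.

3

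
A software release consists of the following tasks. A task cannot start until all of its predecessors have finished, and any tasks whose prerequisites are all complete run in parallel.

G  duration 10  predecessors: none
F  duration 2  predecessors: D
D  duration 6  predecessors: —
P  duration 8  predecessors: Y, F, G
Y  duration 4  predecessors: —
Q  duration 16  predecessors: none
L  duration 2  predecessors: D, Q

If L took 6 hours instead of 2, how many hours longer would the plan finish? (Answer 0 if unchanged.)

4

Actual critical path: Q→L = 16+2 = 18 ⇒ 18 hours.
Since L is critical, the +4 change carries straight to that chain (now 22 hours).
The critical path is still Q→L; finish is now 22 hours.
Change in finish: 22 − 18 = +4 hours.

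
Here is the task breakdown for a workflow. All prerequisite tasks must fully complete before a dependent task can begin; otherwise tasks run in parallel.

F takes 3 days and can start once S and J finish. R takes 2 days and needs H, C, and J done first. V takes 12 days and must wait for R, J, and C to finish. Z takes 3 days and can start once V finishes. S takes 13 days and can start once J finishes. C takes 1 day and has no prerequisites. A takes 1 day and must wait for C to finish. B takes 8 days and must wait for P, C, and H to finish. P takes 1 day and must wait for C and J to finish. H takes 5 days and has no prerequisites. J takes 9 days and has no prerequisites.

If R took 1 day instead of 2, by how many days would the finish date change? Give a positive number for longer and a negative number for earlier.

Actual critical path: J→R→V→Z = 9+2+12+3 = 26 ⇒ 26 days.
Since R is critical, the -1 change carries straight to that chain (now 25 days).
The critical path is still J→R→V→Z; finish is now 25 days.
Change in finish: 25 − 26 = -1 days.

-1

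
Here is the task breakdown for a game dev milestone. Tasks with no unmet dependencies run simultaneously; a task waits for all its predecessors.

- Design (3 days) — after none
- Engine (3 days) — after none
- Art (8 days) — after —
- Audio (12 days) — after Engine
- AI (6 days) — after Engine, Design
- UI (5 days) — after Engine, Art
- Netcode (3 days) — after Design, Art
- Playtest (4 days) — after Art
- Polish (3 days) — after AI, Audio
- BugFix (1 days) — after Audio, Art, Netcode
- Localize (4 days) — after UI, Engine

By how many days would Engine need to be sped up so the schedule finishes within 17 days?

Current finish: 18 days; target: 17.
Engine is on every critical path, so each day cut from Engine cuts the finish by one (this holds down to a finish of 17).
Need 18 − 17 = 1 day off Engine → Engine becomes 2 days, finish becomes 17.

1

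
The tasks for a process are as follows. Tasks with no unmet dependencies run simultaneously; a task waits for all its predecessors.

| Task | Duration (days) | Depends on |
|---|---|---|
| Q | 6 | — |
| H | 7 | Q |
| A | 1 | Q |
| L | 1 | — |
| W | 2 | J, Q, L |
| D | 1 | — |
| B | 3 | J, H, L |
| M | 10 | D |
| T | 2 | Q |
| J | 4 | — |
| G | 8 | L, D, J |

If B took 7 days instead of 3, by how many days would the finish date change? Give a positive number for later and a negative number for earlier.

Actual critical path: Q→H→B = 6+7+3 = 16 ⇒ 16 days.
Since B is critical, the +4 change carries straight to that chain (now 20 days).
The critical path is still Q→H→B; finish is now 20 days.
Change in finish: 20 − 16 = +4 days.

4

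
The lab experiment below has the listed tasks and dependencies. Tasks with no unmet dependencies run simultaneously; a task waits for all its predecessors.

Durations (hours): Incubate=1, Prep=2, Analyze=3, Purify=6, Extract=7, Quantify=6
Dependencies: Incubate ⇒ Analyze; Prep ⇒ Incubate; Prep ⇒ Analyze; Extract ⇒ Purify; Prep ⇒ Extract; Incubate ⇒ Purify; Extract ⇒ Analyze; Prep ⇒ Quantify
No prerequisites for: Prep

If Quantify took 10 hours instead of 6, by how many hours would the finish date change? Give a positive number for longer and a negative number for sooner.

0

Actual critical path: Prep→Extract→Purify = 2+7+6 = 15 ⇒ 15 hours.
The longest path through Quantify is only 8 hours, so Quantify has float 7.
The critical path is still Prep→Extract→Purify; finish is now 15 hours.
Change in finish: 15 − 15 = +0 hours.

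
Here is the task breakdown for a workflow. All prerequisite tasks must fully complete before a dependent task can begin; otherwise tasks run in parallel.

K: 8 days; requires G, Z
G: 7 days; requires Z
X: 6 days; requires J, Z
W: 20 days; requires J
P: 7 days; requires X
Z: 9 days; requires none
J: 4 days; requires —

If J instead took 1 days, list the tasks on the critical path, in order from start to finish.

As given, the longest chain is J→W = 4+20 = 24, so the finish is 24 days.
J lies on that path, so at 1 day the path becomes 21 days.
New critical path: Z→G→K = 9+7+8 = 24 ⇒ 24 days.

Z, G, K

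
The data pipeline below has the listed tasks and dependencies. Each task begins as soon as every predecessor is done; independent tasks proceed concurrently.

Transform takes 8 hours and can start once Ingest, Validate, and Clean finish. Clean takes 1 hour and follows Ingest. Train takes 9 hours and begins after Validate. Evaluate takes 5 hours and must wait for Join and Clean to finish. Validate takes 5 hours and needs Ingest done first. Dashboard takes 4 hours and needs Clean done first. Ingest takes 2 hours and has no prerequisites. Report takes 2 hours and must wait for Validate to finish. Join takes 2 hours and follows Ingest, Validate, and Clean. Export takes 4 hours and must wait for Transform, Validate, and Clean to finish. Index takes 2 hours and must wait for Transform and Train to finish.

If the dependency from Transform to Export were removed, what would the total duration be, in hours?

18

With the dependency in place, Ingest→Validate→Transform→Export = 2+5+8+4 = 19 sets the finish at 19 hours.
Without Transform→Export, Export's earliest start moves from 15 to 7.
The longest chain is now Ingest→Validate→Train→Index = 2+5+9+2 = 18, so the schedule takes 18 hours.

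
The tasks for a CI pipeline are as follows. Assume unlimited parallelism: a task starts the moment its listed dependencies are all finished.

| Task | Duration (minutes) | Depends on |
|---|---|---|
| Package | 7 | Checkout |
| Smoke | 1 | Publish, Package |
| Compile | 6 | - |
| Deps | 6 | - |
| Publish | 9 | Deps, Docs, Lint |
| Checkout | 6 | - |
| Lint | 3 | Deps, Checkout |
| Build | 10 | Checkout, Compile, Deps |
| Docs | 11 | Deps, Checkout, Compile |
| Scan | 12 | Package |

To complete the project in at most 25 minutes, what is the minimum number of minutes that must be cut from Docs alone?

Current finish: 27 minutes; target: 25.
Docs is on every critical path, so each minute cut from Docs cuts the finish by one (this holds down to a finish of 25).
Need 27 − 25 = 2 minutes off Docs → Docs becomes 9 minutes, finish becomes 25.

2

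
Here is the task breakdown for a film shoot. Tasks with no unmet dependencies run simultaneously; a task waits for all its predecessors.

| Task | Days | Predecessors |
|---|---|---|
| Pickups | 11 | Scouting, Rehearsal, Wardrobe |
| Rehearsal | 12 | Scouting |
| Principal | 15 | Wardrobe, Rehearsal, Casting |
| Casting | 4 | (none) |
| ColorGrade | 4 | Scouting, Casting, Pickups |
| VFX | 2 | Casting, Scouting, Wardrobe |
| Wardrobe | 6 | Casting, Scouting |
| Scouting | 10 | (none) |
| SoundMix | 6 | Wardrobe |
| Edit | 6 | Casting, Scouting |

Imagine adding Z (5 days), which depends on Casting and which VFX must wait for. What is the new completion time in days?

Originally the project takes 37 days.
With Z inserted, VFX now waits for max(Casting, Scouting, Wardrobe, Z).
New critical path: Scouting→Rehearsal→Principal = 10+12+15 = 37 ⇒ 37 days.

37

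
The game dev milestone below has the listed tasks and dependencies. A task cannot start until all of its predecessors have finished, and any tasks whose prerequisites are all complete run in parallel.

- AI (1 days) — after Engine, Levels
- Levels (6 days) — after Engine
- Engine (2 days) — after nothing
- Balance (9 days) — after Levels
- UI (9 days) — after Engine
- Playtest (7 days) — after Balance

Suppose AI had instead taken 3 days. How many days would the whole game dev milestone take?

24

As given, the longest chain is Engine→Levels→Balance→Playtest = 2+6+9+7 = 24, so the finish is 24 days.
AI is off the critical path — its longest chain is 9 days, giving 15 of slack.
That remains the longest chain; total 24 days.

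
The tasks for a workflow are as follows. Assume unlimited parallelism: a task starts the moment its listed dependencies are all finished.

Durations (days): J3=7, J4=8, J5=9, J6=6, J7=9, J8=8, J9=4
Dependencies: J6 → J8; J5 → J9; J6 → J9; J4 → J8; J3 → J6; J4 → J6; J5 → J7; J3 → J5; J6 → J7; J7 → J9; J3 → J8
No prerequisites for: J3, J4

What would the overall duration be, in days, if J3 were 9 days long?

31

Actual critical path: J3→J5→J7→J9 = 7+9+9+4 = 29 ⇒ 29 days.
J3 lies on that path, so at 9 days the path becomes 31 days.
That remains the longest chain; total 31 days.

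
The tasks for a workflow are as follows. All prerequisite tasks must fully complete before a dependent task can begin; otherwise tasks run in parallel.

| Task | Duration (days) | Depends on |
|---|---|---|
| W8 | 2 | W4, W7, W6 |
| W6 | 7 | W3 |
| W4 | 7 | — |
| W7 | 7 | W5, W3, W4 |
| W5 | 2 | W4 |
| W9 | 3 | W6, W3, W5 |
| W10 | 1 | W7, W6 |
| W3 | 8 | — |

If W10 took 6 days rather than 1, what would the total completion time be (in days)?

Actual critical path: W3→W6→W9 = 8+7+3 = 18 ⇒ 18 days.
The longest path through W10 is only 17 days, so W10 has float 1.
Now W4→W5→W7→W10 = 7+2+7+6 = 22 is longest, so the finish becomes 22 days.

22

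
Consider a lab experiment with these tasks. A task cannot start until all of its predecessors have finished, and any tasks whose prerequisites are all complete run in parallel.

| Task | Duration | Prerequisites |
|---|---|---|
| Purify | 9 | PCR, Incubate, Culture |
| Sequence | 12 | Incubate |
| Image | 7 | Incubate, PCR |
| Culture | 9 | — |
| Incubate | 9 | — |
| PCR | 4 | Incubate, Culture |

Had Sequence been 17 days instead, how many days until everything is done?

26

As given, the longest chain is Culture→PCR→Purify = 9+4+9 = 22, so the finish is 22 days.
Sequence is off the critical path — its longest chain is 21 days, giving 1 of slack.
New critical path: Incubate→Sequence = 9+17 = 26 ⇒ 26 days.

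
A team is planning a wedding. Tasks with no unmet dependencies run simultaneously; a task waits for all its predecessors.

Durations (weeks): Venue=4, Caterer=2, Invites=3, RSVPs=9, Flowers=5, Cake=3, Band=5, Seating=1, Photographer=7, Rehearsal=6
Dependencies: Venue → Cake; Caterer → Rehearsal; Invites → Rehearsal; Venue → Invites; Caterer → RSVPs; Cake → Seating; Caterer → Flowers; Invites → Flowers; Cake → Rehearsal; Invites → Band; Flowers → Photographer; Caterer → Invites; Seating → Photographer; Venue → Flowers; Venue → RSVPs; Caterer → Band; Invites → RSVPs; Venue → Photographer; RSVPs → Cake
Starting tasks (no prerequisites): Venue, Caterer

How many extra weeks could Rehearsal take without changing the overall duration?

Venue→Invites→RSVPs→Cake→Seating→Photographer = 4+3+9+3+1+7 = 27 sets the makespan at 27 weeks.
The longest chain containing Rehearsal totals 25 weeks.
So Rehearsal can slip 27 − 25 = 2 weeks.

2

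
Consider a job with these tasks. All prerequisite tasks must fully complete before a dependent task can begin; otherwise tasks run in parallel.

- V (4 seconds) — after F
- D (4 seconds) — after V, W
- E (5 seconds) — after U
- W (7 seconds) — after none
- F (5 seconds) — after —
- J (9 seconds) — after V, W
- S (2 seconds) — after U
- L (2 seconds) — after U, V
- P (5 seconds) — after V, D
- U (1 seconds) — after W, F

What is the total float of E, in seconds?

The longest chain is F→V→D→P = 5+4+4+5 = 18; overall finish 18 seconds.
The longest chain containing E totals 13 seconds.
Float = 18 − 13 = 5.

5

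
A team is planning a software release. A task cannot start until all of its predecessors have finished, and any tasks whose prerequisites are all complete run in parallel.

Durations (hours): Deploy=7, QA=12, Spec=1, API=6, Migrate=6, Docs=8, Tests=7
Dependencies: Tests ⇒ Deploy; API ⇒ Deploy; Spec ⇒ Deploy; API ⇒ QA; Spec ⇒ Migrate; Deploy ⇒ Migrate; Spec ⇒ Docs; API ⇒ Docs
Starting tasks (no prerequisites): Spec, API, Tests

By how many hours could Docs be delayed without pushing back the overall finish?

6

Critical path: Tests→Deploy→Migrate = 7+7+6 = 20, so the finish is 20 hours.
Docs finishes as early as 14 and must finish by 20.
Float = 20 − 14 = 6.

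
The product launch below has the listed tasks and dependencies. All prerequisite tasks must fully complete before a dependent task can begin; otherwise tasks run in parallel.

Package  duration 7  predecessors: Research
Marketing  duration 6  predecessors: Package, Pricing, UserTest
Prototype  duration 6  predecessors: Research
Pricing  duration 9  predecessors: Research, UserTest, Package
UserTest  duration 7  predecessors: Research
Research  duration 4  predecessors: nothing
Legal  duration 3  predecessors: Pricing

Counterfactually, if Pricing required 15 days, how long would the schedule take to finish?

32

Actual critical path: Research→UserTest→Pricing→Marketing = 4+7+9+6 = 26 ⇒ 26 days.
Pricing lies on that path, so at 15 days the path becomes 32 days.
The critical path is still Research→UserTest→Pricing→Marketing; finish is now 32 days.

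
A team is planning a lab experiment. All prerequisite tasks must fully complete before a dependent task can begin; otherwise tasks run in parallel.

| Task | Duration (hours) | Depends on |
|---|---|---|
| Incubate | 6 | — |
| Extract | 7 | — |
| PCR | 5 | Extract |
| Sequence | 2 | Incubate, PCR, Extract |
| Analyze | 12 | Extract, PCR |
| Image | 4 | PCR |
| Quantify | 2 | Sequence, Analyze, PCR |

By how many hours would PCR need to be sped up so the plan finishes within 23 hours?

3

Current finish: 26 hours; target: 23.
PCR is on every critical path, so each hour cut from PCR cuts the finish by one (this holds down to a finish of 22).
Need 26 − 23 = 3 hours off PCR → PCR becomes 2 hours, finish becomes 23.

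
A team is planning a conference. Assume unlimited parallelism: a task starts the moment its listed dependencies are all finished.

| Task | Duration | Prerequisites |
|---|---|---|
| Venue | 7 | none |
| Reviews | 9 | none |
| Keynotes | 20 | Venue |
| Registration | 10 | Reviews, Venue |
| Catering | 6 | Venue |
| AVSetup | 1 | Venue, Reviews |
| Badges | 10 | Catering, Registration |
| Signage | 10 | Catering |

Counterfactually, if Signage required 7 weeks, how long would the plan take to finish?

The binding path is Reviews→Registration→Badges = 9+10+10 = 29; finish at 29 weeks.
The longest path through Signage is only 23 weeks, so Signage has float 6.
The critical path is still Reviews→Registration→Badges; finish is now 29 weeks.

29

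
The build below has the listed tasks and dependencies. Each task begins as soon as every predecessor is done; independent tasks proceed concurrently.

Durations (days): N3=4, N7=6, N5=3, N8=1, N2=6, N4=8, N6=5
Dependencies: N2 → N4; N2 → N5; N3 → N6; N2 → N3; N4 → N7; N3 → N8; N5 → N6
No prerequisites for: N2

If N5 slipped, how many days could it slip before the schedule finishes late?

The longest chain is N2→N4→N7 = 6+8+6 = 20; overall finish 20 days.
Longest path through N5: 14 days (earliest finish 9, latest finish 15).
Float = 20 − 14 = 6.

6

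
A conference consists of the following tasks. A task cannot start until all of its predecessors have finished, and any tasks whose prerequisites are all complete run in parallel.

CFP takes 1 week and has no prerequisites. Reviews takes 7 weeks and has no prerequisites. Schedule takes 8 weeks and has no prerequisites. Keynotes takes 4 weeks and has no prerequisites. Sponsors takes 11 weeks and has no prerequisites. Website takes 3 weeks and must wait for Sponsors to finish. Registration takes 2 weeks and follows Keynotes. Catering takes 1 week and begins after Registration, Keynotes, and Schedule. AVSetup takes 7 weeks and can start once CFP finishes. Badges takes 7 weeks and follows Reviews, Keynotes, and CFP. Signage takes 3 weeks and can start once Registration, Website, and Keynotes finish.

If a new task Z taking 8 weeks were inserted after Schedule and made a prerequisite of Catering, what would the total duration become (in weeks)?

Originally the project takes 17 weeks.
With Z inserted, Catering now waits for max(Registration, Keynotes, Schedule, Z).
New critical path: Schedule→Z→Catering = 8+8+1 = 17 ⇒ 17 weeks.

17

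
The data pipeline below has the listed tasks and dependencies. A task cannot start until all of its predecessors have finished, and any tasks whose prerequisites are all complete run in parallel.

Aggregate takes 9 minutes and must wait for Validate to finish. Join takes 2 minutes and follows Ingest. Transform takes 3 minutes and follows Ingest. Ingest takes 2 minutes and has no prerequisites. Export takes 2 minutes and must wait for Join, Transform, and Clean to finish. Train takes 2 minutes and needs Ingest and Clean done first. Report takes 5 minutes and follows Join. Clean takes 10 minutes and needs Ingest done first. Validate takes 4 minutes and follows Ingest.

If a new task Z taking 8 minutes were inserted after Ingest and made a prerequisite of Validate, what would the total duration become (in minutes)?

23

Originally the schedule takes 15 minutes.
With Z inserted, Validate now waits for max(Ingest, Z).
New critical path: Ingest→Z→Validate→Aggregate = 2+8+4+9 = 23 ⇒ 23 minutes.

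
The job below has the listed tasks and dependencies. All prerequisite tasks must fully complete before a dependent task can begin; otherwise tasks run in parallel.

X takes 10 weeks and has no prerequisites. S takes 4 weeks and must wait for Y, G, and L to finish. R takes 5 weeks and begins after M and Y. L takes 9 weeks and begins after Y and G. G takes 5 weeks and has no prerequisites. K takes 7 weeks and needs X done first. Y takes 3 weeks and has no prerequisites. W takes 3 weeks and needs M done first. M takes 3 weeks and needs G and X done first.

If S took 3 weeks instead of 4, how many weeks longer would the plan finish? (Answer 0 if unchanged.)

Actual critical path: G→L→S = 5+9+4 = 18 ⇒ 18 weeks.
S is on the critical path; changing it to 3 makes that path 17 weeks.
The binding chain switches to X→M→R = 10+3+5 = 18; finish 18 weeks.
Change in finish: 18 − 18 = +0 weeks.

0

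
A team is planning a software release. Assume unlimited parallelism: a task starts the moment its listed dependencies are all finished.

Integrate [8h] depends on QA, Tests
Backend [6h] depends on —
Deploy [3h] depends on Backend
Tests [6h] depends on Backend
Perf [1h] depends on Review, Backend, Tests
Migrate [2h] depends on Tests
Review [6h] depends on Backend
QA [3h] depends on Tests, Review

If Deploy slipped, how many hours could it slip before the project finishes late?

14

The longest chain is Backend→Tests→QA→Integrate = 6+6+3+8 = 23; overall finish 23 hours.
The longest chain containing Deploy totals 9 hours.
Slack of Deploy = 20 − 6 = 14 hours.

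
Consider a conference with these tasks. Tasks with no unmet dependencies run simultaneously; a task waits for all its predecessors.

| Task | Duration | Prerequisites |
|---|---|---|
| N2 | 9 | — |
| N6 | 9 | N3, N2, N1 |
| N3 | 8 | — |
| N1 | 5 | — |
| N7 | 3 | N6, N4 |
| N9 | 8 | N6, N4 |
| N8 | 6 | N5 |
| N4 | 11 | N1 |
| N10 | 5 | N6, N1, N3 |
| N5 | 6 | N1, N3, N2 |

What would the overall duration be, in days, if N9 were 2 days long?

23

As given, the longest chain is N2→N6→N9 = 9+9+8 = 26, so the finish is 26 days.
N9 is on the critical path; changing it to 2 makes that path 20 days.
Now N2→N6→N10 = 9+9+5 = 23 is longest, so the finish becomes 23 days.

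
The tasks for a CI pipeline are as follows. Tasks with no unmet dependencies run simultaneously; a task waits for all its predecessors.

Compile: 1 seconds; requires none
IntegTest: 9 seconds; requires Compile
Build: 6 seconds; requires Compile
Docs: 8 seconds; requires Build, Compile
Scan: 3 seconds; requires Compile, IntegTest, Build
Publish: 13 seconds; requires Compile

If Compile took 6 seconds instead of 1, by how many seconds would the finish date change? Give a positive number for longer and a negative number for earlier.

Critical path before the change: Compile→Build→Docs = 1+6+8 = 15 giving 15 seconds.
Since Compile is critical, the +5 change carries straight to that chain (now 20 seconds).
No other chain overtakes it, so the finish is 20 seconds.
Change in finish: 20 − 15 = +5 seconds.

5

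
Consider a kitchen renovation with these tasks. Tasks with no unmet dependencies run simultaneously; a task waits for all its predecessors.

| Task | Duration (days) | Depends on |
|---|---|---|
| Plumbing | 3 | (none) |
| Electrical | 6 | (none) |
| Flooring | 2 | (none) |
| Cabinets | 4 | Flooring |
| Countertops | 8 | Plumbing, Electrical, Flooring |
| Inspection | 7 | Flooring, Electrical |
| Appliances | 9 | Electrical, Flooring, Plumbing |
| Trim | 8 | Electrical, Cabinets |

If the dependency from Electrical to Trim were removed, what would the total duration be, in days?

15

Before: longest chain Electrical→Appliances = 6+9 = 15, finish 15.
Dropping Electrical→Trim doesn't change Trim's earliest start (6); another predecessor still binds.
After: Electrical→Appliances = 6+9 = 15 → 15 days.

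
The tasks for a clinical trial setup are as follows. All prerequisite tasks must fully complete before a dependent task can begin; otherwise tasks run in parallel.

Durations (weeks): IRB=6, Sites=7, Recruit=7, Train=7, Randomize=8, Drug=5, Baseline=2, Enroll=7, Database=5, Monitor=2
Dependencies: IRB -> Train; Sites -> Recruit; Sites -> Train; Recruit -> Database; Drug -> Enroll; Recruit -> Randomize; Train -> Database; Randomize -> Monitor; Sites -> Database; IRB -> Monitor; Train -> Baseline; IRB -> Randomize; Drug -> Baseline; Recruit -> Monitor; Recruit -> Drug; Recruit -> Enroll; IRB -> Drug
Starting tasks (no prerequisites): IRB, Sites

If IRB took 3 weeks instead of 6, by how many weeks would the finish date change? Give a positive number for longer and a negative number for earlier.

0

Baseline: Sites→Recruit→Drug→Enroll = 7+7+5+7 = 26 → 26 weeks.
The longest path through IRB is only 18 weeks, so IRB has float 8.
The critical path is still Sites→Recruit→Drug→Enroll; finish is now 26 weeks.
Change in finish: 26 − 26 = +0 weeks.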